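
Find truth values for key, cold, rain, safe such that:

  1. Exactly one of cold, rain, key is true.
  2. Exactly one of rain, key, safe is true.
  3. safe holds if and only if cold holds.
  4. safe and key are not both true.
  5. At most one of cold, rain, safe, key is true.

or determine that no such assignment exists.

key = False; cold = False; rain = True; safe = False

  (1) {cold, rain, key}: 1 true — exactly one ✓
  (2) {rain, key, safe}: 1 true — exactly one ✓
  (3) safe=F, cold=F — same ✓
  (4) safe=F, key=F — not both ✓
  (5) {cold, rain, safe, key}: 1 true — at most one ✓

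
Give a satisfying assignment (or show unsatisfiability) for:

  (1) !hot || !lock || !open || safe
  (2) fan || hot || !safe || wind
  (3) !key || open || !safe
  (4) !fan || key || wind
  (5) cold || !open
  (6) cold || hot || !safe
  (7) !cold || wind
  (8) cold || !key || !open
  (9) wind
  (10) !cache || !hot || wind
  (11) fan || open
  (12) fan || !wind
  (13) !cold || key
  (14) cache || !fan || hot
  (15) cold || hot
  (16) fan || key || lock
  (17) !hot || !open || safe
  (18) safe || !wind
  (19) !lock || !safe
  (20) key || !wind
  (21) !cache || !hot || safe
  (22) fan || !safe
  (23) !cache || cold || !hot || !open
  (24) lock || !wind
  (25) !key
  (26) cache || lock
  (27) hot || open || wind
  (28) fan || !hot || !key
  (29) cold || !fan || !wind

Unsatisfiable — no assignment works.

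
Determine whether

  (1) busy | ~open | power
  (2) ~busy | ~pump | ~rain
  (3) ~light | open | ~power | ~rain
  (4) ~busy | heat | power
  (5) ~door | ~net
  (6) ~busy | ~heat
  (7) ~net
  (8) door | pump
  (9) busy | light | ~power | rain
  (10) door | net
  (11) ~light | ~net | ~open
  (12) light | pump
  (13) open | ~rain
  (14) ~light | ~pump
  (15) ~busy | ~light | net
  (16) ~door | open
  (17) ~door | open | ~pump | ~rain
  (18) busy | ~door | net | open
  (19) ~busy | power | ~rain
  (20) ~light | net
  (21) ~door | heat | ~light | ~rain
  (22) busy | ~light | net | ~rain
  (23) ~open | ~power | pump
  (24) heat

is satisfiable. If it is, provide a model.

Unit clause (~net) forces net = False.
In (door | net) only door is left, so door = True.
In (~door | open) only open is left, so open = True.
In (~light | net) only ~light is left, so light = False.
Unit clause (heat) forces heat = True.
In (~busy | ~heat) only ~busy is left, so busy = False.
In (light | pump) only pump is left, so pump = True.
In (busy | ~open | power) only power is left, so power = True.
In (busy | light | ~power | rain) only rain is left, so rain = True.
All clauses satisfied.

heat = True; busy = False; open = True; light = False; rain = True; power = True; pump = True; net = False; door = True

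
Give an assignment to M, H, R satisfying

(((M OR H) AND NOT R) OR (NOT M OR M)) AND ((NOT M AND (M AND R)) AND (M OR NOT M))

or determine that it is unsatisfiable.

Unsatisfiable

Case M = True: the conjunct NOT M is False.
Case M = False: the conjunct M is False.
Both cases fail — unsatisfiable.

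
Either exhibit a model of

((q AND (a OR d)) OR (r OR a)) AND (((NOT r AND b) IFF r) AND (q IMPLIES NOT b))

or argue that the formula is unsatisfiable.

b = False, d = True, q = False, r = False, a = True

  (q AND (a OR d)) OR (r OR a) = True
    q AND (a OR d) = False
      a OR d = True
    r OR a = True
  ((NOT r AND b) IFF r) AND (q IMPLIES NOT b) = True
    (NOT r AND b) IFF r = True
      NOT r AND b = False
        NOT r = True
    q IMPLIES NOT b = True
      NOT b = True
Both conjuncts True, so the formula holds.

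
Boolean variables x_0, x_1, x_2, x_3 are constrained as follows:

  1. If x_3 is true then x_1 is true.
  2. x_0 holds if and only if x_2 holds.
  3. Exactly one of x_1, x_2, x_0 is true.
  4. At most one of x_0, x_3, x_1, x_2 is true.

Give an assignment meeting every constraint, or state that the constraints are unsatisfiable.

x_0 = False, x_1 = True, x_2 = False, x_3 = False

  (1) x_3=F ⇒ x_1: vacuous ✓
  (2) x_0=F, x_2=F — same ✓
  (3) {x_1, x_2, x_0}: 1 true — exactly one ✓
  (4) {x_0, x_3, x_1, x_2}: 1 true — at most one ✓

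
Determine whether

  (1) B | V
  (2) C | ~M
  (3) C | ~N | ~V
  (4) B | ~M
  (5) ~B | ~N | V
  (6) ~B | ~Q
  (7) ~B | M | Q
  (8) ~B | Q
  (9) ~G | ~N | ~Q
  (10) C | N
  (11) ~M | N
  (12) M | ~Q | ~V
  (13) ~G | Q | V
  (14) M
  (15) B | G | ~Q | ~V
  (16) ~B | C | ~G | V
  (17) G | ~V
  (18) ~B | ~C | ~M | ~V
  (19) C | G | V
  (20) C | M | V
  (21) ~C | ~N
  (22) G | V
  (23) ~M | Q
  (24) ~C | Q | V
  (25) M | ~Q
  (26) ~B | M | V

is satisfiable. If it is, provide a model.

UNSATISFIABLE

Case M = True:
  (C | ~M) forces C = True.
  (B | ~M) forces B = True.
  (~B | ~Q) forces Q = False.
  Clause (~B | Q) is falsified — contradiction.
Case M = False:
  Clause (M) is falsified — contradiction.
Both cases fail, so the formula is unsatisfiable.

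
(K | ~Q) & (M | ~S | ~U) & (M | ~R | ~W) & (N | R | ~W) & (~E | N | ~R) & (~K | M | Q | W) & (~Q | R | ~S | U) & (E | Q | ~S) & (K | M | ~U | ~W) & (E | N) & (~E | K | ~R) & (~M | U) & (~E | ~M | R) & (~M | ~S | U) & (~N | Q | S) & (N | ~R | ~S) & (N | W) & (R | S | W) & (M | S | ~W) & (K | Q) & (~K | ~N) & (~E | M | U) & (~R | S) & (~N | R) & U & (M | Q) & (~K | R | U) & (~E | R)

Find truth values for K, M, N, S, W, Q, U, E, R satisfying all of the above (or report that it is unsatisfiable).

UNSATISFIABLE

Case K = True:
  (~K | ~N) forces N = False.
  (E | N) forces E = True.
  (~E | N | ~R) forces R = False.
  Clause (~E | R) is falsified — contradiction.
Case K = False:
  (K | ~Q) forces Q = False.
  Clause (K | Q) is falsified — contradiction.
Both cases fail, so the formula is unsatisfiable.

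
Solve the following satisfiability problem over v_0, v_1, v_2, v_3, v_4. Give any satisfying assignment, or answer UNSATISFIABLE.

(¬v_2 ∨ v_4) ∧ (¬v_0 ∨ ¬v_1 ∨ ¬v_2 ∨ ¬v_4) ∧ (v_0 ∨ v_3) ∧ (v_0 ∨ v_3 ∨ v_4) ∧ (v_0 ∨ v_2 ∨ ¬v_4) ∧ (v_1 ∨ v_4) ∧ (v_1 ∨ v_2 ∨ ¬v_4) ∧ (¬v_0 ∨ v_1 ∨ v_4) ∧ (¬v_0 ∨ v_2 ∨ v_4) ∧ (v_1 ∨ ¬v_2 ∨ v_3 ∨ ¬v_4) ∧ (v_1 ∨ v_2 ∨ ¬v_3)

Set v_0 = False.
  then (v_0 ∨ v_3) forces v_3 = True.
Set v_1 = True.
Set v_2 = True.
  then (¬v_2 ∨ v_4) forces v_4 = True.
All clauses satisfied.

v_0 = False; v_1 = True; v_2 = True; v_3 = True; v_4 = True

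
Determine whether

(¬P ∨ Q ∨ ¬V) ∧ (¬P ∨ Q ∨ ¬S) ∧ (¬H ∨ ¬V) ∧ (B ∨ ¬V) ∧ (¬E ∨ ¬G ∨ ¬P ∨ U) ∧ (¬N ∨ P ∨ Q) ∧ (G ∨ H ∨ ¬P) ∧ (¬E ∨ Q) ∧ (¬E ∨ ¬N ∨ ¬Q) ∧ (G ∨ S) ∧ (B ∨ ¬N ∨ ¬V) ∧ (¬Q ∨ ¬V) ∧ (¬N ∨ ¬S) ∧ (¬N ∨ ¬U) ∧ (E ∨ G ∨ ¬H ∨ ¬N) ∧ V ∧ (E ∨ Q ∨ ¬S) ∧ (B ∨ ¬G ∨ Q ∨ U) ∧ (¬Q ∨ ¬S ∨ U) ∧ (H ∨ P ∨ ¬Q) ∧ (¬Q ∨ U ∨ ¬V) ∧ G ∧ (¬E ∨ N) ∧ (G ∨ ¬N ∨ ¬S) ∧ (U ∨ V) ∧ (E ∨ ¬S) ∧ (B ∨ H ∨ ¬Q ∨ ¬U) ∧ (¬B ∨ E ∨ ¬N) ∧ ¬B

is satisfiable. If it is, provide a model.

No satisfying assignment exists.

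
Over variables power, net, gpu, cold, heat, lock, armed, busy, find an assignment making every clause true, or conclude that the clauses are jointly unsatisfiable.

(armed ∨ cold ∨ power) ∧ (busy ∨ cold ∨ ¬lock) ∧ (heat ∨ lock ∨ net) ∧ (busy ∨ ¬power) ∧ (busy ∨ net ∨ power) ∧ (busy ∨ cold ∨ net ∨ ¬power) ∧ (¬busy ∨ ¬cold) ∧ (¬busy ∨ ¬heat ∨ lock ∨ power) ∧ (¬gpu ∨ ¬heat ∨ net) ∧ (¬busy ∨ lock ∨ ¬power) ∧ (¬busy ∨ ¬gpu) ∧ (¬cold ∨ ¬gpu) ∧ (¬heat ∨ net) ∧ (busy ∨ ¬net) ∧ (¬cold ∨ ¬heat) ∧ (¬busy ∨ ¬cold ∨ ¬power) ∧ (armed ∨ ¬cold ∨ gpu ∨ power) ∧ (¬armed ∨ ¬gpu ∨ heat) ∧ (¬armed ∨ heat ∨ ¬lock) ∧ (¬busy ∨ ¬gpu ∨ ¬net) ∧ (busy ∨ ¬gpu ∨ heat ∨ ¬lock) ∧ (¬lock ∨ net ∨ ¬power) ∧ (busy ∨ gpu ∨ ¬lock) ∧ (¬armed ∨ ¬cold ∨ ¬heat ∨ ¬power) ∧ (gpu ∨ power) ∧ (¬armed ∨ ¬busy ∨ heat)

Set power = True.
  then (busy ∨ ¬power) forces busy = True.
  then (¬busy ∨ ¬cold) forces cold = False.
  then (¬busy ∨ lock ∨ ¬power) forces lock = True.
  then (¬busy ∨ ¬gpu) forces gpu = False.
  then (¬lock ∨ net ∨ ¬power) forces net = True.
Set heat = False.
  then (¬armed ∨ heat ∨ ¬lock) forces armed = False.
All clauses satisfied.

power = True; net = True; gpu = False; cold = False; heat = False; lock = True; armed = False; busy = True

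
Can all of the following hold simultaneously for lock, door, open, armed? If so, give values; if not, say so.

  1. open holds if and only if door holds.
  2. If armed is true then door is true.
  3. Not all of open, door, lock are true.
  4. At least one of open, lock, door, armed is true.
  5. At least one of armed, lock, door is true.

lock = True; door = False; open = False; armed = False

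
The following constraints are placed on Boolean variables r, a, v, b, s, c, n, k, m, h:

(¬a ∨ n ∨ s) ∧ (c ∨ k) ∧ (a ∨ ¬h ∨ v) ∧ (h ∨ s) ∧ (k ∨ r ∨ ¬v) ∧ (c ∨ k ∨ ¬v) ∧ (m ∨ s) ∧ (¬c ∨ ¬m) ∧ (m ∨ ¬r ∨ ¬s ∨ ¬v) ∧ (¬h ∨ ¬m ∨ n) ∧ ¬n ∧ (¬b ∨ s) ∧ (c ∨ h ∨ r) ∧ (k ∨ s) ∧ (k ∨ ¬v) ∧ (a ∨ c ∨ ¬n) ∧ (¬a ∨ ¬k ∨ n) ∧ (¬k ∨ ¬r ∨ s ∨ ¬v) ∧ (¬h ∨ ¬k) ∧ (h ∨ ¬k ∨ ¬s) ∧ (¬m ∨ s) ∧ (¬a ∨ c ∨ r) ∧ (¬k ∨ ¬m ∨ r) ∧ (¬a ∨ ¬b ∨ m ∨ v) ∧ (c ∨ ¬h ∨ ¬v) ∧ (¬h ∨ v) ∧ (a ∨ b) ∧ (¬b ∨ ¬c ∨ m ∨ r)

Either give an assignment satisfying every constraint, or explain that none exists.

r = True; a = True; v = False; b = False; s = True; c = True; n = False; k = False; m = False; h = False

Unit clause (¬n) forces n = False.
Set r = True.
Set a = True.
  then (¬a ∨ n ∨ s) forces s = True.
  then (¬a ∨ ¬k ∨ n) forces k = False.
  then (c ∨ k) forces c = True.
  then (¬c ∨ ¬m) forces m = False.
  then (m ∨ ¬r ∨ ¬s ∨ ¬v) forces v = False.
  then (¬a ∨ ¬b ∨ m ∨ v) forces b = False.
  then (¬h ∨ v) forces h = False.
All clauses satisfied.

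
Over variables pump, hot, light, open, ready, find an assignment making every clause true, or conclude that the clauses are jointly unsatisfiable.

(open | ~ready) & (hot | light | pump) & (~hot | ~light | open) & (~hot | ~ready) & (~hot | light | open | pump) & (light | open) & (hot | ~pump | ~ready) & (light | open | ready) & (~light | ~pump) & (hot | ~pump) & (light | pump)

pump=T; hot=T; light=F; open=T; ready=F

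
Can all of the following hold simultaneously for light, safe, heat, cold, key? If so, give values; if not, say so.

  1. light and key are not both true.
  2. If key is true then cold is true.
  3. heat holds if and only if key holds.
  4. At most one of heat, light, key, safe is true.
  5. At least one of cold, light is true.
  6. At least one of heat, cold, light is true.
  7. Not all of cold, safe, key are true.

light = False, safe = True, heat = False, cold = True, key = False

  (1) light=F, key=F — not both ✓
  (2) key=F ⇒ cold: vacuous ✓
  (3) heat=F, key=F — same ✓
  (4) {heat, light, key, safe}: 1 true — at most one ✓
  (5) {cold, light}: 1 true — at least one ✓
  (6) {heat, cold, light}: 1 true — at least one ✓
  (7) {cold, safe, key}: 2/3 true — not all ✓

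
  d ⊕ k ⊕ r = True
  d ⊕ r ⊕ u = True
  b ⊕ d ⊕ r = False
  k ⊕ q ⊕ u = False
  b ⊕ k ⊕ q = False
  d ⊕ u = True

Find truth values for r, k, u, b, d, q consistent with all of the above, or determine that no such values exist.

No satisfying assignment exists.

Adding constraints 2, 3, 4, 5 mod 2: every variable appears an even number of times on the left, so the left side is 0.
But the right sides sum to 1 (mod 2). 0 ≠ 1 — the system is inconsistent.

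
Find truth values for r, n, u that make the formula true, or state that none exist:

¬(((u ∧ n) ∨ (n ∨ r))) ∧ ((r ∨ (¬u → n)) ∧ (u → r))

Unsatisfiable

Case n = True: the conjunct ¬(((u ∧ n) ∨ (n ∨ r))) becomes ¬((u ∨ True)) = False.
Case n = False: the formula simplifies to ¬r ∧ ((r ∨ u) ∧ (u → r)).
  r = True: the conjunct ¬r is False.
  r = False: simplifies to u ∧ ¬u.
    u = True: the conjunct ¬u is False.
    u = False: the conjunct u is False.
Both cases fail — unsatisfiable.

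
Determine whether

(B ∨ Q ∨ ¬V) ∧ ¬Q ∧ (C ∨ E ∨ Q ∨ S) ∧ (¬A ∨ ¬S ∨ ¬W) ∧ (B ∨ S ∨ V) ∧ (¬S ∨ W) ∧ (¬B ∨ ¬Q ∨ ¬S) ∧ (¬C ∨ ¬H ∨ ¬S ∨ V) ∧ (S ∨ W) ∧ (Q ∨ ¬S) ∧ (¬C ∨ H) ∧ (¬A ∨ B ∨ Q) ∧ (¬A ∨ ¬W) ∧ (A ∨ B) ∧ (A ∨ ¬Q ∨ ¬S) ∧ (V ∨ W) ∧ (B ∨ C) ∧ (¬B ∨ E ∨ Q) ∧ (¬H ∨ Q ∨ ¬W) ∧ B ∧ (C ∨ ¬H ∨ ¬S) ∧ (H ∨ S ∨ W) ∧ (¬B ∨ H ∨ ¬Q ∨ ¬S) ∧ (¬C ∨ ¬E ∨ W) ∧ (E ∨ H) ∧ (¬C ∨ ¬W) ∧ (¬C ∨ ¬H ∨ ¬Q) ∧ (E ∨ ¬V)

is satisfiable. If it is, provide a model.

S: False, W: True, V: True, A: False, H: False, E: True, B: True, Q: False, C: False

Unit clause (¬Q) forces Q = False.
In (Q ∨ ¬S) only ¬S is left, so S = False.
Unit clause (B) forces B = True.
In (S ∨ W) only W is left, so W = True.
In (¬A ∨ ¬W) only ¬A is left, so A = False.
In (¬B ∨ E ∨ Q) only E is left, so E = True.
In (¬H ∨ Q ∨ ¬W) only ¬H is left, so H = False.
In (¬C ∨ ¬W) only ¬C is left, so C = False.
Set V = True.
All clauses satisfied.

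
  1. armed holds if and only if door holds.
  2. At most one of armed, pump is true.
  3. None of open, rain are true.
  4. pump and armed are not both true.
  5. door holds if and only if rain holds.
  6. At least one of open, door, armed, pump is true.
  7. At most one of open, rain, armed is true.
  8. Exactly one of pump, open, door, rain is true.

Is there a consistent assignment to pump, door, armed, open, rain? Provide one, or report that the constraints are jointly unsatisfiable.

pump: True, door: False, armed: False, open: False, rain: False

  (1) armed=F, door=F — same ✓
  (2) {armed, pump}: 1 true — at most one ✓
  (3) {open, rain}: 0 true — none ✓
  (4) pump=T, armed=F — not both ✓
  (5) door=F, rain=F — same ✓
  (6) {open, door, armed, pump}: 1 true — at least one ✓
  (7) {open, rain, armed}: 0 true — at most one ✓
  (8) {pump, open, door, rain}: 1 true — exactly one ✓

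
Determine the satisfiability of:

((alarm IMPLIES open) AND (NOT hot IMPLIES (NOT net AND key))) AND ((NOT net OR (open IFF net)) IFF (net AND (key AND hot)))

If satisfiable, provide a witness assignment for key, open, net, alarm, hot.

key: True, open: True, net: True, alarm: False, hot: True

  (alarm IMPLIES open) AND (NOT hot IMPLIES (NOT net AND key)) = True
    alarm IMPLIES open = True
    NOT hot IMPLIES (NOT net AND key) = True
      NOT hot = False
      NOT net AND key = False
        NOT net = False
  (NOT net OR (open IFF net)) IFF (net AND (key AND hot)) = True
    NOT net OR (open IFF net) = True
      NOT net = False
      open IFF net = True
    net AND (key AND hot) = True
      key AND hot = True
Both conjuncts True, so the formula holds.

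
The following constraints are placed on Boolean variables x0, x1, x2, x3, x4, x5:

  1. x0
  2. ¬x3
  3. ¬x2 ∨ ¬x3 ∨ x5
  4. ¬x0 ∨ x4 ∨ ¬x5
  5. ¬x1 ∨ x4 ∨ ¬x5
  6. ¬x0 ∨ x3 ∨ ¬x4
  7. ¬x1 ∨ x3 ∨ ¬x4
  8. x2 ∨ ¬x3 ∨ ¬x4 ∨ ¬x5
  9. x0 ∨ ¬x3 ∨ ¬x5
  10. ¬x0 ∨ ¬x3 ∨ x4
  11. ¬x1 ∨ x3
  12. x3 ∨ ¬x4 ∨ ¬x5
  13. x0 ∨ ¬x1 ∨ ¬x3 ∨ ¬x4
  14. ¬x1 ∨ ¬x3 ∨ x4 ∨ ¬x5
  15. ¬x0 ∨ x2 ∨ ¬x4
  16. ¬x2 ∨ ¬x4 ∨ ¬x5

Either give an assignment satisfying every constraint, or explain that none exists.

x0 = True, x1 = False, x2 = True, x3 = False, x4 = False, x5 = False

Unit clause (x0) forces x0 = True.
Unit clause (¬x3) forces x3 = False.
In (¬x0 ∨ x3 ∨ ¬x4) only ¬x4 is left, so x4 = False.
In (¬x1 ∨ x3) only ¬x1 is left, so x1 = False.
In (¬x0 ∨ x4 ∨ ¬x5) only ¬x5 is left, so x5 = False.
Set x2 = True.
All clauses satisfied.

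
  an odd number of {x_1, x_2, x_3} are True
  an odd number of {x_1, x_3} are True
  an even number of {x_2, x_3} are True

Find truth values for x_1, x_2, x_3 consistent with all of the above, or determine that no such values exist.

x_1: True; x_2: False; x_3: False

{x_1, x_2, x_3}: 1 true → odd ✓
{x_1, x_3}: 1 true → odd ✓
{x_2, x_3}: 0 true → even ✓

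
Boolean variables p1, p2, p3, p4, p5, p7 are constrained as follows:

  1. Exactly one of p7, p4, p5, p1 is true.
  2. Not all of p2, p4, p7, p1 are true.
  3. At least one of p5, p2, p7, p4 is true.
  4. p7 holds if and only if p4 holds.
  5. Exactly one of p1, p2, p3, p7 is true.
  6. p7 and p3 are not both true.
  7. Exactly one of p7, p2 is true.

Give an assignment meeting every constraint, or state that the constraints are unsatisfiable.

p1 = False, p2 = True, p3 = False, p4 = False, p5 = True, p7 = False

  (1) {p7, p4, p5, p1}: 1 true — exactly one ✓
  (2) {p2, p4, p7, p1}: 1/4 true — not all ✓
  (3) {p5, p2, p7, p4}: 2 true — at least one ✓
  (4) p7=F, p4=F — same ✓
  (5) {p1, p2, p3, p7}: 1 true — exactly one ✓
  (6) p7=F, p3=F — not both ✓
  (7) {p7, p2}: 1 true — exactly one ✓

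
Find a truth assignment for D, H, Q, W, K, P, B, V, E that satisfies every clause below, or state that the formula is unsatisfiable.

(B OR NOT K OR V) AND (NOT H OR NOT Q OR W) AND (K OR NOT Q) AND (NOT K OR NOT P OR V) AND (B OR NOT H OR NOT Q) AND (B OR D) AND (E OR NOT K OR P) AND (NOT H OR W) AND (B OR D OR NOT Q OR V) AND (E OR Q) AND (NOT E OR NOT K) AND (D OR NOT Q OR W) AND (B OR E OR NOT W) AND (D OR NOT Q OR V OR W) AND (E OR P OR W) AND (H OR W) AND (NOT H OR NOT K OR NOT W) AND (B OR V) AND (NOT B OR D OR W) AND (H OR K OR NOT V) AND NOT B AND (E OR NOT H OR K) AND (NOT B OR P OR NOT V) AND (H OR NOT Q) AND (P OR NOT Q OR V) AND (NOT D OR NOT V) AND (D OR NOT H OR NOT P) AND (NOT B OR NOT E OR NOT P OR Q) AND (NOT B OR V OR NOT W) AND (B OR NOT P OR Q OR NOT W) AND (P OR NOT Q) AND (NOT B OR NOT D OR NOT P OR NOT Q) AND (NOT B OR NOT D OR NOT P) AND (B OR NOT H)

Case B = True:
  Clause (NOT B) is falsified — contradiction.
Case B = False:
  (B OR D) forces D = True.
  (B OR V) forces V = True.
  Clause (NOT D OR NOT V) is falsified — contradiction.
Both cases fail, so the formula is unsatisfiable.

UNSATISFIABLE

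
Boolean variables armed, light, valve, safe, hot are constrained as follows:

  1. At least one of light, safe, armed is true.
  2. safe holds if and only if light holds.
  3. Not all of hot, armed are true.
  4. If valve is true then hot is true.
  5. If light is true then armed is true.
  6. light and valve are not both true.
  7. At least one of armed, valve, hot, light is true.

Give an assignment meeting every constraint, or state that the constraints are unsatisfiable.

armed: True, light: True, valve: False, safe: True, hot: False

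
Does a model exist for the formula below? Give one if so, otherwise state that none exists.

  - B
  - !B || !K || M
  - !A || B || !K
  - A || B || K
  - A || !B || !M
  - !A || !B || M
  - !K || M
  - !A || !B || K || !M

M = False, K = False, A = False, B = True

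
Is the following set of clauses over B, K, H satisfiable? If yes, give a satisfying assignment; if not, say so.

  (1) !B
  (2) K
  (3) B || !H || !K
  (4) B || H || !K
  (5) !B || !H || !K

The formula is unsatisfiable.

Case B = True:
  Clause (!B) is falsified — contradiction.
Case B = False:
  (K) forces K = True.
  (B || !H || !K) forces H = False.
  Clause (B || H || !K) is falsified — contradiction.
Both cases fail, so the formula is unsatisfiable.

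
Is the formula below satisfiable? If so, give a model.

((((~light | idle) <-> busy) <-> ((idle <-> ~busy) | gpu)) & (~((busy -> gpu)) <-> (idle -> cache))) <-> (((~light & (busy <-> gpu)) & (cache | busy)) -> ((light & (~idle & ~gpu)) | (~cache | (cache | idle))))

idle: False, busy: True, gpu: False, cache: False, light: False

  ((((~light | idle) <-> busy) <-> ((idle <-> ~busy) | gpu)) & (~((busy -> gpu)) <-> (idle -> cache))) <-> (((~light & (busy <-> gpu)) & (cache | busy)) -> ((light & (~idle & ~gpu)) | (~cache | (cache | idle)))) = True
    (((~light | idle) <-> busy) <-> ((idle <-> ~busy) | gpu)) & (~((busy -> gpu)) <-> (idle -> cache)) = True
      ((~light | idle) <-> busy) <-> ((idle <-> ~busy) | gpu) = True
        (~light | idle) <-> busy = True
          ~light | idle = True
            ~light = True
        (idle <-> ~busy) | gpu = True
          idle <-> ~busy = True
            ~busy = False
      ~((busy -> gpu)) <-> (idle -> cache) = True
        ~((busy -> gpu)) = True
          busy -> gpu = False
        idle -> cache = True
    ((~light & (busy <-> gpu)) & (cache | busy)) -> ((light & (~idle & ~gpu)) | (~cache | (cache | idle))) = True
      (~light & (busy <-> gpu)) & (cache | busy) = False
        ~light & (busy <-> gpu) = False
          ~light = True
          busy <-> gpu = False
        cache | busy = True
      (light & (~idle & ~gpu)) | (~cache | (cache | idle)) = True
        light & (~idle & ~gpu) = False
          ~idle & ~gpu = True
            ~idle = True
            ~gpu = True
        ~cache | (cache | idle) = True
          ~cache = True
          cache | idle = False
The formula evaluates to True.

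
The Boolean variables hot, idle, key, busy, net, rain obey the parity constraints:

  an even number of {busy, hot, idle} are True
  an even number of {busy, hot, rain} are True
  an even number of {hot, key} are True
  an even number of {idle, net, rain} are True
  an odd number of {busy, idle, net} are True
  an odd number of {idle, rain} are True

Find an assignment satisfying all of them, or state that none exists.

Adding constraints 1, 2, 6 mod 2: every variable appears an even number of times on the left, so the left side is 0.
But the right sides sum to 1 (mod 2). 0 ≠ 1 — the system is inconsistent.

Unsatisfiable — no assignment works.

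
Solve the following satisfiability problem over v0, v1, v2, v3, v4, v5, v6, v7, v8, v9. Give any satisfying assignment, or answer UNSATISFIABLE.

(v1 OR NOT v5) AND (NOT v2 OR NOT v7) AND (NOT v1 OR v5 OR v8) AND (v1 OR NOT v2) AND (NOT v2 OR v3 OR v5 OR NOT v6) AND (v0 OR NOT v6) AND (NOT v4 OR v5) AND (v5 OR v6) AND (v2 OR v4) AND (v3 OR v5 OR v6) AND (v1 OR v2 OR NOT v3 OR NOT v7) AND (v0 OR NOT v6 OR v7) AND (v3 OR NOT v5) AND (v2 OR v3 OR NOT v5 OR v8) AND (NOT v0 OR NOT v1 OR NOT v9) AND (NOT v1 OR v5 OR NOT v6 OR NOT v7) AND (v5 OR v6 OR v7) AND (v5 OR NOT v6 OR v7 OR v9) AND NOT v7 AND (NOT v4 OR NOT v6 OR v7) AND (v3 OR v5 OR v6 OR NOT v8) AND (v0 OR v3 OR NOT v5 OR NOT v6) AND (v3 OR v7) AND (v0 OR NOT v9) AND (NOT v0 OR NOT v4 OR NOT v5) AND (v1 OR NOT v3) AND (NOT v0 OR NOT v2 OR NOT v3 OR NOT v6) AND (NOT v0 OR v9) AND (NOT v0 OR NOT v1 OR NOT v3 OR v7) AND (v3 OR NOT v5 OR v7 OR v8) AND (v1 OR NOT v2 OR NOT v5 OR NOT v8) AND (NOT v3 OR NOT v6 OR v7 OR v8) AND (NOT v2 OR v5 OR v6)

Unit clause (NOT v7) forces v7 = False.
In (v3 OR v7) only v3 is left, so v3 = True.
In (v1 OR NOT v3) only v1 is left, so v1 = True.
In (NOT v0 OR NOT v1 OR NOT v3 OR v7) only NOT v0 is left, so v0 = False.
In (v0 OR NOT v6) only NOT v6 is left, so v6 = False.
In (v5 OR v6) only v5 is left, so v5 = True.
In (v0 OR NOT v9) only NOT v9 is left, so v9 = False.
Set v2 = True.
Set v4 = False.
Set v8 = False.
All clauses satisfied.

v0: False, v1: True, v2: True, v3: True, v4: False, v5: True, v6: False, v7: False, v8: False, v9: False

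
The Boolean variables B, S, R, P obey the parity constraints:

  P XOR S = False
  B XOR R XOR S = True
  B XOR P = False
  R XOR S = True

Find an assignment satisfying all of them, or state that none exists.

B: False; S: False; R: True; P: False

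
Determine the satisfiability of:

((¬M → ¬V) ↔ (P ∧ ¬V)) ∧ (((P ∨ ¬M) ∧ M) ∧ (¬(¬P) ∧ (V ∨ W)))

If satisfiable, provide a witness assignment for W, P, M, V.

W: True, P: True, M: True, V: False

  (¬M → ¬V) ↔ (P ∧ ¬V) = True
    ¬M → ¬V = True
      ¬M = False
      ¬V = True
    P ∧ ¬V = True
      ¬V = True
  ((P ∨ ¬M) ∧ M) ∧ (¬(¬P) ∧ (V ∨ W)) = True
    (P ∨ ¬M) ∧ M = True
      P ∨ ¬M = True
        ¬M = False
    ¬(¬P) ∧ (V ∨ W) = True
      ¬(¬P) = True
        ¬P = False
      V ∨ W = True
Both conjuncts True, so the formula holds.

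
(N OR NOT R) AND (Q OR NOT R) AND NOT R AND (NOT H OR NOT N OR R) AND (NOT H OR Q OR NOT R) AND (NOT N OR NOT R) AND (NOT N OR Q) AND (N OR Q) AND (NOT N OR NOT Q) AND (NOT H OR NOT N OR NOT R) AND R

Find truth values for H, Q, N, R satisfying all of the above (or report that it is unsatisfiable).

Case R = True:
  Clause (NOT R) is falsified — contradiction.
Case R = False:
  Clause (R) is falsified — contradiction.
Both cases fail, so the formula is unsatisfiable.

Unsatisfiable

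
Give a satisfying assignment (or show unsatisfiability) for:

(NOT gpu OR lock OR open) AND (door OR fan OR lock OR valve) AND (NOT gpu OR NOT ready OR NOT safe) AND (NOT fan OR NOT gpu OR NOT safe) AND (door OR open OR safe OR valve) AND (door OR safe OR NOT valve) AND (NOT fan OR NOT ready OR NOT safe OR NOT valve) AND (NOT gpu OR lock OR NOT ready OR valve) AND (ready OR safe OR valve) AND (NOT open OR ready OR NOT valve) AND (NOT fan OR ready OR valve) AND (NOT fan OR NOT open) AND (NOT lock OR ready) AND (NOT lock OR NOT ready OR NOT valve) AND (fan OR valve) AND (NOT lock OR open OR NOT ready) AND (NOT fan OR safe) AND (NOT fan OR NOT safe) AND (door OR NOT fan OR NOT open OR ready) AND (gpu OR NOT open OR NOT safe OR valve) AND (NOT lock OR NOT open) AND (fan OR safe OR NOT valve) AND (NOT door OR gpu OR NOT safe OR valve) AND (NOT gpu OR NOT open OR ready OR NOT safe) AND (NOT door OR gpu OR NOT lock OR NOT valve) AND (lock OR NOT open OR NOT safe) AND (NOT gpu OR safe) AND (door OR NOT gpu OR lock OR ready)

door = False, ready = True, valve = True, safe = True, lock = False, fan = False, open = False, gpu = False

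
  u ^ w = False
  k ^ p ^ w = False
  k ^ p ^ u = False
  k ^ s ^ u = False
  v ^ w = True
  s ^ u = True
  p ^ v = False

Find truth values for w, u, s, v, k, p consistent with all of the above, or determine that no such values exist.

w: True, u: True, s: False, v: False, k: True, p: False

u ^ w = T ^ T = False ✓
k ^ p ^ w = T ^ F ^ T = False ✓
k ^ p ^ u = T ^ F ^ T = False ✓
k ^ s ^ u = T ^ F ^ T = False ✓
v ^ w = F ^ T = True ✓
s ^ u = F ^ T = True ✓
p ^ v = F ^ F = False ✓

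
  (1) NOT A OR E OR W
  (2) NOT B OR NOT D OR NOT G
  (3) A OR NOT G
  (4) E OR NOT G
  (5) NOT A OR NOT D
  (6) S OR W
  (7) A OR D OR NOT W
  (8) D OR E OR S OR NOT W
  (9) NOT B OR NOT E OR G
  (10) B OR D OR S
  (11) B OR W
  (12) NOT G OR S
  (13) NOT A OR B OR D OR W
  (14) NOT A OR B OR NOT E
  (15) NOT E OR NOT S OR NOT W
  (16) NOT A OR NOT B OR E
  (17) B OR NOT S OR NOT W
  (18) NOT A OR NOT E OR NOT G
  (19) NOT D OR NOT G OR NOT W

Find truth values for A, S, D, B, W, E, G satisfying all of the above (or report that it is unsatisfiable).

Set A = False.
  then (A OR NOT G) forces G = False.
Set S = True.
Set D = True.
Try B = False:
  (B OR W) forces W = True.
  clause (B OR NOT S OR NOT W) is falsified — backtrack.
So B = True.
  then (NOT B OR NOT E OR G) forces E = False.
Set W = True.
All clauses satisfied.

A=F, S=T, D=T, B=T, W=T, E=F, G=F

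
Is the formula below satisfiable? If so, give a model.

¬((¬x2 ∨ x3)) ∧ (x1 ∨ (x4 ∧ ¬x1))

x1 = False, x2 = True, x3 = False, x4 = True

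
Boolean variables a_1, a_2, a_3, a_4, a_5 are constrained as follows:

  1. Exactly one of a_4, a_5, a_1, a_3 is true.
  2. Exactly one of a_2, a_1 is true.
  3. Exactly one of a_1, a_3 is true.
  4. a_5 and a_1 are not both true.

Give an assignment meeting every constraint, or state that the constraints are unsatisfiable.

a_1 = False, a_2 = True, a_3 = True, a_4 = False, a_5 = False

  (1) {a_4, a_5, a_1, a_3}: 1 true — exactly one ✓
  (2) {a_2, a_1}: 1 true — exactly one ✓
  (3) {a_1, a_3}: 1 true — exactly one ✓
  (4) a_5=F, a_1=F — not both ✓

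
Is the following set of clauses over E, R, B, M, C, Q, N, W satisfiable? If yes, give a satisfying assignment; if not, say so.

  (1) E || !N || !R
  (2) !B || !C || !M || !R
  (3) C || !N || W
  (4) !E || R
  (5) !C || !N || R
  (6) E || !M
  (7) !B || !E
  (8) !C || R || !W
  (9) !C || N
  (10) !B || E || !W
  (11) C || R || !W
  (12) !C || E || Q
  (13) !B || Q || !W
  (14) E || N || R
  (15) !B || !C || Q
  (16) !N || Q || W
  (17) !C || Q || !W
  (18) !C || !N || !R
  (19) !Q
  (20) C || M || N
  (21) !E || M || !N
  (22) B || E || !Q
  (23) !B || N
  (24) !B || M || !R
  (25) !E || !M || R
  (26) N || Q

Unit clause (!Q) forces Q = False.
In (N || Q) only N is left, so N = True.
In (!N || Q || W) only W is left, so W = True.
In (!C || Q || !W) only !C is left, so C = False.
In (C || R || !W) only R is left, so R = True.
In (!B || Q || !W) only !B is left, so B = False.
In (E || !N || !R) only E is left, so E = True.
In (!E || M || !N) only M is left, so M = True.
All clauses satisfied.

E = True, R = True, B = False, M = True, C = False, Q = False, N = True, W = True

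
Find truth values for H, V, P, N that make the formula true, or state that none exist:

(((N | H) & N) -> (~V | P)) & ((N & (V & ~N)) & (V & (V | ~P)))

The formula is unsatisfiable.

Case N = True: the conjunct ~N is False.
Case N = False: the conjunct N is False.
Both cases fail — unsatisfiable.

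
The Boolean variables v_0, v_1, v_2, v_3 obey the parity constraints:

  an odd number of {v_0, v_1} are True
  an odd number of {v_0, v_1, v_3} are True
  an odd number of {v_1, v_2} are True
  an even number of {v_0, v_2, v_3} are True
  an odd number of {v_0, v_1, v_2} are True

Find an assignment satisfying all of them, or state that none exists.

v_0: False, v_1: True, v_2: False, v_3: False

{v_0, v_1}: 1 true → odd ✓
{v_0, v_1, v_3}: 1 true → odd ✓
{v_1, v_2}: 1 true → odd ✓
{v_0, v_2, v_3}: 0 true → even ✓
{v_0, v_1, v_2}: 1 true → odd ✓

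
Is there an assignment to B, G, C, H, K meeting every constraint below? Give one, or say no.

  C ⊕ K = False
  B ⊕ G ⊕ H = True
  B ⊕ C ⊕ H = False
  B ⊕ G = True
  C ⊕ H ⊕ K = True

Adding constraints 1, 2, 4, 5 mod 2: every variable appears an even number of times on the left, so the left side is 0.
But the right sides sum to 1 (mod 2). 0 ≠ 1 — the system is inconsistent.

The formula is unsatisfiable.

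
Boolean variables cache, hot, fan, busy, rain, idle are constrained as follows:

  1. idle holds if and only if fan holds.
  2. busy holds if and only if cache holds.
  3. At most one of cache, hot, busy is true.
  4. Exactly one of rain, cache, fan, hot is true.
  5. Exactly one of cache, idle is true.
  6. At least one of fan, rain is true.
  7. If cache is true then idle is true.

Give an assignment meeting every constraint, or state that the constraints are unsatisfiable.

cache = False; hot = False; fan = True; busy = False; rain = False; idle = True

  (1) idle=T, fan=T — same ✓
  (2) busy=F, cache=F — same ✓
  (3) {cache, hot, busy}: 0 true — at most one ✓
  (4) {rain, cache, fan, hot}: 1 true — exactly one ✓
  (5) {cache, idle}: 1 true — exactly one ✓
  (6) {fan, rain}: 1 true — at least one ✓
  (7) cache=F ⇒ idle: vacuous ✓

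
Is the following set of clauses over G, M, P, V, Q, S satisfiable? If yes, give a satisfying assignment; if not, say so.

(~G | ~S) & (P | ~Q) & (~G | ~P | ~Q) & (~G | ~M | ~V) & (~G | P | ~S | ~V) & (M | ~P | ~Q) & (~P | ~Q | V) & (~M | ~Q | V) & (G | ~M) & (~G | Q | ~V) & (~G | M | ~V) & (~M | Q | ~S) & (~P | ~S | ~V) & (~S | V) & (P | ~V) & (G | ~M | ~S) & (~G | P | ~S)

G = False; M = False; P = False; V = False; Q = False; S = False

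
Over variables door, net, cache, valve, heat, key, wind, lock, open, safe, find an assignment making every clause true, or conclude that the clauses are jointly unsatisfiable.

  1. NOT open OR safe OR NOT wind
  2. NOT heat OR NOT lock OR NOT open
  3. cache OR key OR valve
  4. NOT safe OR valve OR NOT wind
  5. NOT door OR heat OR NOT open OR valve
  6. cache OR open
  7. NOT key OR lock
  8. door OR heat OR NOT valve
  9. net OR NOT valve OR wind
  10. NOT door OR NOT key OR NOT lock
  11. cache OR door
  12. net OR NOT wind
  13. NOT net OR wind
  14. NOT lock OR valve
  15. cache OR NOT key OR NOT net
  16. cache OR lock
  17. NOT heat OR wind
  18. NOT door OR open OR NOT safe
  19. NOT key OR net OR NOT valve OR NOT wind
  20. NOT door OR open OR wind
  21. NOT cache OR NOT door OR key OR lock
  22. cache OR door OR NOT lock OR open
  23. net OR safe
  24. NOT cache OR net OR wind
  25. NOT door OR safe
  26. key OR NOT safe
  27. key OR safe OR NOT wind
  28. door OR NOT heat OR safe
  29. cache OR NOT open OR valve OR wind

door = False, net = True, cache = True, valve = True, heat = True, key = True, wind = True, lock = True, open = False, safe = True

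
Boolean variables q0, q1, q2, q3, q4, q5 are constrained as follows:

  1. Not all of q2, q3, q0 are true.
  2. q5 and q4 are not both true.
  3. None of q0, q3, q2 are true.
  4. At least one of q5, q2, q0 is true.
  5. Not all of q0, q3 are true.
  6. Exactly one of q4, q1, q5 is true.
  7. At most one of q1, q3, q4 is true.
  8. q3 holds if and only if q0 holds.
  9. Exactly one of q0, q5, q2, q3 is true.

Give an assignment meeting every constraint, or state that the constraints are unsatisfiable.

q0: False, q1: False, q2: False, q3: False, q4: False, q5: True

  (1) {q2, q3, q0}: 0/3 true — not all ✓
  (2) q5=T, q4=F — not both ✓
  (3) {q0, q3, q2}: 0 true — none ✓
  (4) {q5, q2, q0}: 1 true — at least one ✓
  (5) {q0, q3}: 0/2 true — not all ✓
  (6) {q4, q1, q5}: 1 true — exactly one ✓
  (7) {q1, q3, q4}: 0 true — at most one ✓
  (8) q3=F, q0=F — same ✓
  (9) {q0, q5, q2, q3}: 1 true — exactly one ✓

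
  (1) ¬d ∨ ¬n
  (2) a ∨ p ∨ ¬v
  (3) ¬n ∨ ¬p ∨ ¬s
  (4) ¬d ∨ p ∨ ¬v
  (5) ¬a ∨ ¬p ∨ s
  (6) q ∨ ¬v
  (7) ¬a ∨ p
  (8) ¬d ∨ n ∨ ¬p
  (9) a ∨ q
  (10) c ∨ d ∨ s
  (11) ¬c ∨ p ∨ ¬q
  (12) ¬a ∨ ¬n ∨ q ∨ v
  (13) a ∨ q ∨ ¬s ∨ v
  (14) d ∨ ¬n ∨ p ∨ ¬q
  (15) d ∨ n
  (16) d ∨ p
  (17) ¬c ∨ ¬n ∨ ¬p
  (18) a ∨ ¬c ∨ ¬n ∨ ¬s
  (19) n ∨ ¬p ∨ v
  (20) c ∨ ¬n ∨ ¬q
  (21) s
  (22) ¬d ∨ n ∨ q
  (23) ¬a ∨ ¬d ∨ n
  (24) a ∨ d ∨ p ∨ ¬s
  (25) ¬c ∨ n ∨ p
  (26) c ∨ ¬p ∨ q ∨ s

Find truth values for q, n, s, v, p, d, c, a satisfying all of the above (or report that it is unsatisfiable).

Unit clause (s) forces s = True.
Set q = True.
Try n = True:
  (¬d ∨ ¬n) forces d = False.
  (¬n ∨ ¬p ∨ ¬s) forces p = False.
  clause (d ∨ ¬n ∨ p ∨ ¬q) is falsified — backtrack.
So n = False.
  then (d ∨ n) forces d = True.
  then (¬a ∨ ¬d ∨ n) forces a = False.
  then (¬d ∨ n ∨ ¬p) forces p = False.
  then (¬c ∨ p ∨ ¬q) forces c = False.
  then (a ∨ p ∨ ¬v) forces v = False.
All clauses satisfied.

q = True, n = False, s = True, v = False, p = False, d = True, c = False, a = False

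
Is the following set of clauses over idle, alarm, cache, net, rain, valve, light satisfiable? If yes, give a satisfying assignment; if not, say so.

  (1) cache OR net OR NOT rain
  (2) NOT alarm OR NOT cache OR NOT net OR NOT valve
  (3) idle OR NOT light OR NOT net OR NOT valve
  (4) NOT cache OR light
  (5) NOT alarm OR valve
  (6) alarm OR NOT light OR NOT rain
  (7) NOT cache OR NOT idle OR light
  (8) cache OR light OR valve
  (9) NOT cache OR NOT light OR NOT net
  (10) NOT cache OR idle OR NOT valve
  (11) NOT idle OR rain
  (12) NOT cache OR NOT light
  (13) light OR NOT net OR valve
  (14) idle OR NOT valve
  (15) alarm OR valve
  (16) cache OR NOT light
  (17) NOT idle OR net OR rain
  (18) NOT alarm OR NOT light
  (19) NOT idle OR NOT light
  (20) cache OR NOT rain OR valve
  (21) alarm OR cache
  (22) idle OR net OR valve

Try idle = False:
  (idle OR NOT valve) forces valve = False.
  (NOT alarm OR valve) forces alarm = False.
  clause (alarm OR valve) is falsified — backtrack.
So idle = True.
  then (NOT idle OR rain) forces rain = True.
  then (NOT idle OR NOT light) forces light = False.
  then (NOT cache OR light) forces cache = False.
  then (cache OR light OR valve) forces valve = True.
  then (alarm OR cache) forces alarm = True.
  then (cache OR net OR NOT rain) forces net = True.
All clauses satisfied.

idle = True, alarm = True, cache = False, net = True, rain = True, valve = True, light = False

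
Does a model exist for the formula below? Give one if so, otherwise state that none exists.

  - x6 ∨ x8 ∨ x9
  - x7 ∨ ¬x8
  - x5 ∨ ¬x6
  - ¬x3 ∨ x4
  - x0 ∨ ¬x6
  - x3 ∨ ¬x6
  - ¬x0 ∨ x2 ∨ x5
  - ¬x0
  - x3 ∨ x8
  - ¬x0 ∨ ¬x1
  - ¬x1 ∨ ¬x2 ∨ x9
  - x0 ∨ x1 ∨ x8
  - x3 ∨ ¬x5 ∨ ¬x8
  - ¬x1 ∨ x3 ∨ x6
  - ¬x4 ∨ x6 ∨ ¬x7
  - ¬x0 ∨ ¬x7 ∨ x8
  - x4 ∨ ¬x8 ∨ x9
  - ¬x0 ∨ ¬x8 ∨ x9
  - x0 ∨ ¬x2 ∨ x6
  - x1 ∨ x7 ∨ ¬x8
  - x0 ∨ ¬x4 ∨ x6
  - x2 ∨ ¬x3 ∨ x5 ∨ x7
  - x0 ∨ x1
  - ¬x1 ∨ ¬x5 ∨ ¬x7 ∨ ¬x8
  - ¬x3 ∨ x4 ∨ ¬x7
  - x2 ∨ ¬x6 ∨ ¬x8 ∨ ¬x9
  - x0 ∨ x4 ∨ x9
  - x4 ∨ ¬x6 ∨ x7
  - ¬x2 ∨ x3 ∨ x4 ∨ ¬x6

Unsatisfiable — no assignment works.

Case x1 = True:
  (¬x0) forces x0 = False.
  (x0 ∨ ¬x6) forces x6 = False.
  (¬x1 ∨ x3 ∨ x6) forces x3 = True.
  (¬x3 ∨ x4) forces x4 = True.
  Clause (x0 ∨ ¬x4 ∨ x6) is falsified — contradiction.
Case x1 = False:
  (¬x0) forces x0 = False.
  Clause (x0 ∨ x1) is falsified — contradiction.
Both cases fail, so the formula is unsatisfiable.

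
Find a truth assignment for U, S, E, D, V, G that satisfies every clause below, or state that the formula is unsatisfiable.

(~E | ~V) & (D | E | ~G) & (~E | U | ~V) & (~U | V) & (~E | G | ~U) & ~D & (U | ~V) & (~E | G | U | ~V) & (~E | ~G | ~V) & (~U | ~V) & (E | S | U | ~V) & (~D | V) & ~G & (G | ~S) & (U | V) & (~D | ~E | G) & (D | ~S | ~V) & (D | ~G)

Case U = True:
  (~U | V) forces V = True.
  Clause (~U | ~V) is falsified — contradiction.
Case U = False:
  (~D) forces D = False.
  (U | ~V) forces V = False.
  Clause (U | V) is falsified — contradiction.
Both cases fail, so the formula is unsatisfiable.

Unsatisfiable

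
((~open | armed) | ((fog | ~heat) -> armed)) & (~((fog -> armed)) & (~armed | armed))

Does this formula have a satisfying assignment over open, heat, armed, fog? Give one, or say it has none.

open = False, heat = True, armed = False, fog = True

  (~open | armed) | ((fog | ~heat) -> armed) = True
    ~open | armed = True
      ~open = True
    (fog | ~heat) -> armed = False
      fog | ~heat = True
        ~heat = False
  ~((fog -> armed)) & (~armed | armed) = True
    ~((fog -> armed)) = True
      fog -> armed = False
    ~armed | armed = True
      ~armed = True
Both conjuncts True, so the formula holds.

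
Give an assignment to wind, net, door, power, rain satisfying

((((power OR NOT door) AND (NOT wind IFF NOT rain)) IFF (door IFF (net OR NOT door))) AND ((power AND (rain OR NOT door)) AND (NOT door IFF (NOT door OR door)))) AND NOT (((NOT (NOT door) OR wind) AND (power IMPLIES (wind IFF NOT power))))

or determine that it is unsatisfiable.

wind: True, net: False, door: False, power: True, rain: False

  (((power OR NOT door) AND (NOT wind IFF NOT rain)) IFF (door IFF (net OR NOT door))) AND ((power AND (rain OR NOT door)) AND (NOT door IFF (NOT door OR door))) = True
    ((power OR NOT door) AND (NOT wind IFF NOT rain)) IFF (door IFF (net OR NOT door)) = True
      (power OR NOT door) AND (NOT wind IFF NOT rain) = False
        power OR NOT door = True
          NOT door = True
        NOT wind IFF NOT rain = False
          NOT wind = False
          NOT rain = True
      door IFF (net OR NOT door) = False
        net OR NOT door = True
          NOT door = True
    (power AND (rain OR NOT door)) AND (NOT door IFF (NOT door OR door)) = True
      power AND (rain OR NOT door) = True
        rain OR NOT door = True
          NOT door = True
      NOT door IFF (NOT door OR door) = True
        NOT door = True
        NOT door OR door = True
          NOT door = True
  NOT (((NOT (NOT door) OR wind) AND (power IMPLIES (wind IFF NOT power)))) = True
    (NOT (NOT door) OR wind) AND (power IMPLIES (wind IFF NOT power)) = False
      NOT (NOT door) OR wind = True
        NOT (NOT door) = False
          NOT door = True
      power IMPLIES (wind IFF NOT power) = False
        wind IFF NOT power = False
          NOT power = False
Both conjuncts True, so the formula holds.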